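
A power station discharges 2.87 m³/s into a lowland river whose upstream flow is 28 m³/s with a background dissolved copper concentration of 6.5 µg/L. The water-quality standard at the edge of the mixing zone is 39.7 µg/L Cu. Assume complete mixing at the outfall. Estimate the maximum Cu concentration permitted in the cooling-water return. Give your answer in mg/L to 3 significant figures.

6.5 µg/L = 0.0065 mg/L.
39.7 µg/L = 0.0397 mg/L.
Mass balance: 0.0397·30.87 = 2.87·Cₑ + 28·0.0065.
Cₑ = (1.226 − 0.182) / 2.87 = 0.3636 mg/L.

0.364 mg/L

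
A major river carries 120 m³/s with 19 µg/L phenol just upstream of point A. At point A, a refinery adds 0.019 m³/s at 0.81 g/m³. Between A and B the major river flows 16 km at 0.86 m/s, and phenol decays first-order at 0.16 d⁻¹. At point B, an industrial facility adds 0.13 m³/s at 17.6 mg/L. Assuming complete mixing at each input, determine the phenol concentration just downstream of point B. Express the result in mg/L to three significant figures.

19 µg/L = 0.019 mg/L.
After input A: C = (120·0.019 + 0.019·0.81) / 120 = 0.01913 mg/L.
Over the 16 km reach to input B (t = 1.86e+04 s = 0.2153 d), decay gives C = 0.01913·exp(−0.16·0.2153) = 0.01848 mg/L.
After input B: C = (120·0.01848 + 0.13·17.6) / 120.1 = 0.0375 mg/L.

0.0375 mg/L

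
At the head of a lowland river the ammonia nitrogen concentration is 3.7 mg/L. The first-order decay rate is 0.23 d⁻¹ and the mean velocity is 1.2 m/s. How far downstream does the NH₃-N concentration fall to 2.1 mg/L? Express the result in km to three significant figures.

From C = C₀·e^(−kt), t = ln(C₀/C)/k = ln(3.7/2.1)/0.23 = 0.5664/0.23 = 2.463 d.
Distance = v·t = 1.2 m/s × 2.128e+05 s = 2.553e+05 m = 255.3 km.

255 km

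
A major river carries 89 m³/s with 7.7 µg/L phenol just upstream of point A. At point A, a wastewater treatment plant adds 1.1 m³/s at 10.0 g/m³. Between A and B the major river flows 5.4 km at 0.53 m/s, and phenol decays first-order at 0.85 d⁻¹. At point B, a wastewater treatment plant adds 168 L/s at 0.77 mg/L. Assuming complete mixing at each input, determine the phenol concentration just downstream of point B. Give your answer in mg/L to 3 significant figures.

0.119 mg/L

7.7 µg/L = 0.0077 mg/L.
After input A: C = (89·0.0077 + 1.1·10) / 90.1 = 0.1297 mg/L.
Over the 5.4 km reach to input B (t = 1.019e+04 s = 0.1179 d), decay gives C = 0.1297·exp(−0.85·0.1179) = 0.1173 mg/L.
168 L/s = 0.168 m³/s.
After input B: C = (90.1·0.1173 + 0.168·0.77) / 90.27 = 0.1185 mg/L.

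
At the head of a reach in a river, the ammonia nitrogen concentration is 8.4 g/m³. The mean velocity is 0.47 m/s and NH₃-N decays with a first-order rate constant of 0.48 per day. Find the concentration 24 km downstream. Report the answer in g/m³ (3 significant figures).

6.33 g/m³

Travel time t = 24 km / 0.47 m/s = 2.4e+04/0.47 = 5.106e+04 s = 0.591 d.
First-order decay: C = 8.4·exp(−0.48·0.591) = 8.4·0.753 = 6.325 g/m³.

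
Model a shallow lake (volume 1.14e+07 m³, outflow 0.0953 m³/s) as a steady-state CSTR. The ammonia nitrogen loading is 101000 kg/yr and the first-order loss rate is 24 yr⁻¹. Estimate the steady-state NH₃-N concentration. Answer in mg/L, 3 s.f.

Outflow Q = 0.0953 m³/s × 3.156e+07 s/yr = 3.007e+06 m³/yr.
Steady-state CSTR mass balance: W = Q·C + k·V·C, so C = W/(Q + kV).
Q + kV = 3.007e+06 + 24·1.14e+07 = 2.766e+08 m³/yr.
C = 101000/2.766e+08 = 0.0003651 kg/m³ = 0.3651 mg/L.

0.365 mg/L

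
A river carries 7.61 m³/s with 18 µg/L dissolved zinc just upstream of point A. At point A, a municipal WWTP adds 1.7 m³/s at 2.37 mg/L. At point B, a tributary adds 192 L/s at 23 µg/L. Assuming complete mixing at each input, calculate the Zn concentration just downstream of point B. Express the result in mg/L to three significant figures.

18 µg/L = 0.018 mg/L.
After input A: C = (7.61·0.018 + 1.7·2.37) / 9.31 = 0.4475 mg/L.
192 L/s = 0.192 m³/s.
23 µg/L = 0.023 mg/L.
After input B: C = (9.31·0.4475 + 0.192·0.023) / 9.502 = 0.4389 mg/L.

0.439 mg/L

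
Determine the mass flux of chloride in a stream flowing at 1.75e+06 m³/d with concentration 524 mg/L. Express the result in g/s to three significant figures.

1.75e+06 m³/d = 20.25 m³/s.
Mass flux = Q·C = 20.25 m³/s × 524 g/m³ = 1.061e+04 g/s.

10600 g/s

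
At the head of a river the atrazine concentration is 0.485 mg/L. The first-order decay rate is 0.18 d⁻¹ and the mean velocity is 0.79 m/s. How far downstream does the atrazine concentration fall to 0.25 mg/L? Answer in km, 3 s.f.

From C = C₀·e^(−kt), t = ln(C₀/C)/k = ln(0.485/0.25)/0.18 = 0.6627/0.18 = 3.682 d.
Distance = v·t = 0.79 m/s × 3.181e+05 s = 2.513e+05 m = 251.3 km.

251 km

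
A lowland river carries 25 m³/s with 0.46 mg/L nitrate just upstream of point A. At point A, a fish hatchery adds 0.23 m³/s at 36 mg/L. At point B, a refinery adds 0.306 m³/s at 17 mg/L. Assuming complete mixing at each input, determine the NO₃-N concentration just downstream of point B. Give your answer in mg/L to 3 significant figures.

0.978 mg/L

After input A: C = (25·0.46 + 0.23·36) / 25.23 = 0.784 mg/L.
After input B: C = (25.23·0.784 + 0.306·17) / 25.54 = 0.9783 mg/L.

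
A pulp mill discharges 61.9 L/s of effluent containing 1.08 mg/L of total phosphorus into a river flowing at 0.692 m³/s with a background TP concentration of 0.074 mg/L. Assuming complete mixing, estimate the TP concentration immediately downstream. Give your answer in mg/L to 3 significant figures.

0.157 mg/L

61.9 L/s = 0.0619 m³/s.
By mass balance at complete mixing, C = (0.0619·1.08 + 0.692·0.074) / (0.0619 + 0.692) = 0.1181/0.7539 = 0.1566 mg/L.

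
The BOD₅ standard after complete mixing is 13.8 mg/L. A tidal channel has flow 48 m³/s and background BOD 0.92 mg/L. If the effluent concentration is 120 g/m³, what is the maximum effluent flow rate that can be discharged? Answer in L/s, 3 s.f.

5820 L/s

Mass balance at complete mixing: C_std·(Q_w + Q_r) = Q_w·C_e + Q_r·C_b.
Rearranging, Q_w = Q_r·(C_std − C_b)/(C_e − C_std) = 48·(13.8 − 0.92) / (120 − 13.8) = 5.821 m³/s.
= 5821 L/s.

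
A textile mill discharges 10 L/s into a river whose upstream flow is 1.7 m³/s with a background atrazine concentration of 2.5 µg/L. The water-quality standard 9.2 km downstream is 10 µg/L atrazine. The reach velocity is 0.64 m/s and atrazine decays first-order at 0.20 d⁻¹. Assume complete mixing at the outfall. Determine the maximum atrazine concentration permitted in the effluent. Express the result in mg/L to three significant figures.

1.34 mg/L

10 L/s = 0.01 m³/s.
2.5 µg/L = 0.0025 mg/L.
10 µg/L = 0.01 mg/L.
Travel time to the compliance point: t = 9200/0.64 = 1.438e+04 s = 0.1664 d; decay factor exp(−0.20·0.1664) = 0.9673.
So the concentration just after mixing may be at most 0.01/0.9673 = 0.01034 mg/L.
Mass balance: 0.01034·1.71 = 0.01·Cₑ + 1.7·0.0025.
Cₑ = (0.01768 − 0.00425) / 0.01 = 1.343 mg/L.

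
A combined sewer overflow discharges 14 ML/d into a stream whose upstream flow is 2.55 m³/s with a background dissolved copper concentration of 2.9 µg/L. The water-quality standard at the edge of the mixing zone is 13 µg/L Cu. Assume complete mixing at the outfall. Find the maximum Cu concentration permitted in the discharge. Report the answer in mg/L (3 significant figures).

14 ML/d = 0.162 m³/s.
2.9 µg/L = 0.0029 mg/L.
13 µg/L = 0.013 mg/L.
Mass balance: 0.013·2.712 = 0.162·Cₑ + 2.55·0.0029.
Cₑ = (0.03526 − 0.007395) / 0.162 = 0.1719 mg/L.

0.172 mg/L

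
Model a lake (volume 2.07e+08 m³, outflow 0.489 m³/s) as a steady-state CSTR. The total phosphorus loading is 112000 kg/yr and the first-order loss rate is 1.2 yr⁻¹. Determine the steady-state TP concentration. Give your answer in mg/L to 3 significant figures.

0.425 mg/L

Outflow Q = 0.489 m³/s × 3.156e+07 s/yr = 1.543e+07 m³/yr.
Steady-state CSTR mass balance: W = Q·C + k·V·C, so C = W/(Q + kV).
Q + kV = 1.543e+07 + 1.2·2.07e+08 = 2.638e+08 m³/yr.
C = 112000/2.638e+08 = 0.0004245 kg/m³ = 0.4245 mg/L.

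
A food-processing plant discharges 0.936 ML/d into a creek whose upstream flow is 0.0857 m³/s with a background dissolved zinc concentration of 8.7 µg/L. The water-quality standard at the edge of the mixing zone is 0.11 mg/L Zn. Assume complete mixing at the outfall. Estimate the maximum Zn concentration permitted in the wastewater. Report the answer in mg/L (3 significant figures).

0.911 mg/L

0.936 ML/d = 0.01083 m³/s.
8.7 µg/L = 0.0087 mg/L.
Mass balance: 0.11·0.09653 = 0.01083·Cₑ + 0.0857·0.0087.
Cₑ = (0.01062 − 0.0007456) / 0.01083 = 0.9114 mg/L.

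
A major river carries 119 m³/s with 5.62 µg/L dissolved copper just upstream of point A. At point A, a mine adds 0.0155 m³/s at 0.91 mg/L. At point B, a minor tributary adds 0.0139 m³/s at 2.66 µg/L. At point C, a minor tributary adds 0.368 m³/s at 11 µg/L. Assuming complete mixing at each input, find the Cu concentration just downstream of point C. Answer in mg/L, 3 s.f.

0.00575 mg/L

5.62 µg/L = 0.00562 mg/L.
After input A: C = (119·0.00562 + 0.0155·0.91) / 119 = 0.005738 mg/L.
2.66 µg/L = 0.00266 mg/L.
After input B: C = (119·0.005738 + 0.0139·0.00266) / 119 = 0.005737 mg/L.
11 µg/L = 0.011 mg/L.
After input C: C = (119·0.005737 + 0.368·0.011) / 119.4 = 0.005754 mg/L.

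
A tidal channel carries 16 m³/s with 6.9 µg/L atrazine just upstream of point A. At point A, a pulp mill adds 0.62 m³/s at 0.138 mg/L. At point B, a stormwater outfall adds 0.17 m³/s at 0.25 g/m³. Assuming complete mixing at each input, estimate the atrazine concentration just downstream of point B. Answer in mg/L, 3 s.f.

0.0142 mg/L

6.9 µg/L = 0.0069 mg/L.
After input A: C = (16·0.0069 + 0.62·0.138) / 16.62 = 0.01179 mg/L.
After input B: C = (16.62·0.01179 + 0.17·0.25) / 16.79 = 0.0142 mg/L.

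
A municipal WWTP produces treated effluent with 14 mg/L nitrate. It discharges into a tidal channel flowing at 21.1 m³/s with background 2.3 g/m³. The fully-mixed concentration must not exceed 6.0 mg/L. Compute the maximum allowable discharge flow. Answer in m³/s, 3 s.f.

9.76 m³/s

Mass balance at complete mixing: C_std·(Q_w + Q_r) = Q_w·C_e + Q_r·C_b.
Rearranging, Q_w = Q_r·(C_std − C_b)/(C_e − C_std) = 21.1·(6 − 2.3) / (14 − 6) = 9.759 m³/s.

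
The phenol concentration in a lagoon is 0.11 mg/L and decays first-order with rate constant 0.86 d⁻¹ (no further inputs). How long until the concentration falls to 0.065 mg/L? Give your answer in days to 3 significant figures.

t = ln(C₀/C)/k = ln(0.11/0.065)/0.86 = 0.5261/0.86 = 0.6117 d.

0.612 d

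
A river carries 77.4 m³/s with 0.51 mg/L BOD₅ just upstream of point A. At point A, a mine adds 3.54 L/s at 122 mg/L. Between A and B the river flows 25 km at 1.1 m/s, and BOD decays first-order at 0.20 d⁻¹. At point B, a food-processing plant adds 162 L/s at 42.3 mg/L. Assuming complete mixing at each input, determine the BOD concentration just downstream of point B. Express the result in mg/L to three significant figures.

3.54 L/s = 0.00354 m³/s.
After input A: C = (77.4·0.51 + 0.00354·122) / 77.4 = 0.5156 mg/L.
Over the 25 km reach to input B (t = 2.273e+04 s = 0.263 d), decay gives C = 0.5156·exp(−0.20·0.263) = 0.4891 mg/L.
162 L/s = 0.162 m³/s.
After input B: C = (77.4·0.4891 + 0.162·42.3) / 77.57 = 0.5765 mg/L.

0.576 mg/L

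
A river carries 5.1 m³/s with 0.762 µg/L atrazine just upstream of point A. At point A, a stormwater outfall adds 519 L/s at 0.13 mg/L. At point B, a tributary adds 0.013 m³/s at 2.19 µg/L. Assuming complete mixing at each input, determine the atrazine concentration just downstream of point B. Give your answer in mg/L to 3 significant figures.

0.762 µg/L = 0.000762 mg/L.
519 L/s = 0.519 m³/s.
After input A: C = (5.1·0.000762 + 0.519·0.13) / 5.619 = 0.0127 mg/L.
2.19 µg/L = 0.00219 mg/L.
After input B: C = (5.619·0.0127 + 0.013·0.00219) / 5.632 = 0.01267 mg/L.

0.0127 mg/L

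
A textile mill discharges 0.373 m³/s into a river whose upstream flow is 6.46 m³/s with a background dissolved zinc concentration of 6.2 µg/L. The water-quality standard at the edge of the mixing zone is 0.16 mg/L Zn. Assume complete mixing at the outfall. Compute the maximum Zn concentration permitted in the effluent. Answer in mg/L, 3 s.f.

6.2 µg/L = 0.0062 mg/L.
Mass balance: 0.16·6.833 = 0.373·Cₑ + 6.46·0.0062.
Cₑ = (1.093 − 0.04005) / 0.373 = 2.824 mg/L.

2.82 mg/L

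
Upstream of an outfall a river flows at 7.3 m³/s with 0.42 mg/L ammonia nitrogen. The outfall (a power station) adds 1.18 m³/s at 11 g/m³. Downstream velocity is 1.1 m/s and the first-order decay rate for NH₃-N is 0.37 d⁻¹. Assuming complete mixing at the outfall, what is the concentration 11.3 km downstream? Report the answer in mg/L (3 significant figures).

1.81 mg/L

After complete mixing, C₀ = (1.18·11 + 7.3·0.42) / 8.48 = 1.892 mg/L.
Travel time t = 1.13e+04 m / 1.1 m/s = 1.027e+04 s = 0.1189 d.
C = 1.892·exp(−0.37·0.1189) = 1.892·0.957 = 1.811 mg/L.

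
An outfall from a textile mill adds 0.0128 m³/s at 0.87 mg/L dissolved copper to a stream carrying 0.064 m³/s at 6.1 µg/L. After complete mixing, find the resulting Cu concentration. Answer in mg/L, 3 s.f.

6.1 µg/L = 0.0061 mg/L.
Conservation of mass across the mixing zone: C = (0.0128·0.87 + 0.064·0.0061) / (0.0128 + 0.064) = 0.01153/0.0768 = 0.1501 mg/L.

0.150 mg/L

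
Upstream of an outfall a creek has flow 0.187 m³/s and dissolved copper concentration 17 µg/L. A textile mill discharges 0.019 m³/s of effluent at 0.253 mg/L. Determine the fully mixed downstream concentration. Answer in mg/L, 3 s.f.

17 µg/L = 0.017 mg/L.
By mass balance at complete mixing, C = (0.019·0.253 + 0.187·0.017) / (0.019 + 0.187) = 0.007986/0.206 = 0.03877 mg/L.

0.0388 mg/L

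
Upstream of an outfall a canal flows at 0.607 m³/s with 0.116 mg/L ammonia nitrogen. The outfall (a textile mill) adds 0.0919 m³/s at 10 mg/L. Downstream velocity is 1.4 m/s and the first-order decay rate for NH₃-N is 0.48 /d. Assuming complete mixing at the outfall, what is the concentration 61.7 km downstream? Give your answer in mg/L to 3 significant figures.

After complete mixing, C₀ = (0.0919·10 + 0.607·0.116) / 0.6989 = 1.416 mg/L.
Travel time t = 6.17e+04 m / 1.4 m/s = 4.407e+04 s = 0.5101 d.
C = 1.416·exp(−0.48·0.5101) = 1.416·0.7828 = 1.108 mg/L.

1.11 mg/L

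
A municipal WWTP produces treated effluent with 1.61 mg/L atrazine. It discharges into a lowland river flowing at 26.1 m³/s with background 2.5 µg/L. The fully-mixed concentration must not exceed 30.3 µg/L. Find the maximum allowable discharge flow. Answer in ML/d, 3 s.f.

2.5 µg/L = 0.0025 mg/L.
30.3 µg/L = 0.0303 mg/L.
Mass balance at complete mixing: C_std·(Q_w + Q_r) = Q_w·C_e + Q_r·C_b.
Rearranging, Q_w = Q_r·(C_std − C_b)/(C_e − C_std) = 26.1·(0.0303 − 0.0025) / (1.61 − 0.0303) = 0.4593 m³/s.
= 39.68 ML/d.

39.7 ML/d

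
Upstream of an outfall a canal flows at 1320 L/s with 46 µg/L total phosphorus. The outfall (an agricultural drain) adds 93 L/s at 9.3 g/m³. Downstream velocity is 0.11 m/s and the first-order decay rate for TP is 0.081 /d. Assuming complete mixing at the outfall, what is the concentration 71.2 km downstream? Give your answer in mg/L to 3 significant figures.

93 L/s = 0.093 m³/s.
1320 L/s = 1.32 m³/s.
46 µg/L = 0.046 mg/L.
After complete mixing, C₀ = (0.093·9.3 + 1.32·0.046) / 1.413 = 0.6551 mg/L.
Travel time t = 7.12e+04 m / 0.11 m/s = 6.473e+05 s = 7.492 d.
C = 0.6551·exp(−0.081·7.492) = 0.6551·0.5451 = 0.3571 mg/L.

0.357 mg/L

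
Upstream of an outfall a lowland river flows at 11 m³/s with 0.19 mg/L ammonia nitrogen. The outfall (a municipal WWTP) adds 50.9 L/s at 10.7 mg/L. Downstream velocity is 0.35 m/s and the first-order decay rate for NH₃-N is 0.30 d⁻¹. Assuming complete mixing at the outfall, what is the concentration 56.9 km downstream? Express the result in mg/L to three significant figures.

0.136 mg/L

50.9 L/s = 0.0509 m³/s.
After complete mixing, C₀ = (0.0509·10.7 + 11·0.19) / 11.05 = 0.2384 mg/L.
Travel time t = 5.69e+04 m / 0.35 m/s = 1.626e+05 s = 1.882 d.
C = 0.2384·exp(−0.30·1.882) = 0.2384·0.5687 = 0.1356 mg/L.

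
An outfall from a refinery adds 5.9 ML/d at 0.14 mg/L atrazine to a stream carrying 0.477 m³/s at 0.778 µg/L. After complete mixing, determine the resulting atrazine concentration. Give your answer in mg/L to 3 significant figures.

0.0182 mg/L

5.9 ML/d = 0.06829 m³/s.
0.778 µg/L = 0.000778 mg/L.
Flow-weighted mixing gives C = (0.06829·0.14 + 0.477·0.000778) / (0.06829 + 0.477) = 0.009931/0.5453 = 0.01821 mg/L.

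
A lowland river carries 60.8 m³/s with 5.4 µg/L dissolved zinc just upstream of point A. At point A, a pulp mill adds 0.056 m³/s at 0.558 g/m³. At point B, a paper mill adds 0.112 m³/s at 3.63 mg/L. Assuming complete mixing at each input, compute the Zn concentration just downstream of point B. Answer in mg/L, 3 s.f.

5.4 µg/L = 0.0054 mg/L.
After input A: C = (60.8·0.0054 + 0.056·0.558) / 60.86 = 0.005909 mg/L.
After input B: C = (60.86·0.005909 + 0.112·3.63) / 60.97 = 0.01257 mg/L.

0.0126 mg/L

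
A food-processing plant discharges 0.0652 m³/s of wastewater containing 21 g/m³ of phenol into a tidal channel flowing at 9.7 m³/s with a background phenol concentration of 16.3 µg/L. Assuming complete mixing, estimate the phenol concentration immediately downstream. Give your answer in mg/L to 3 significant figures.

16.3 µg/L = 0.0163 mg/L.
Conservation of mass across the mixing zone: C = (0.0652·21 + 9.7·0.0163) / (0.0652 + 9.7) = 1.527/9.765 = 0.1564 mg/L.

0.156 mg/L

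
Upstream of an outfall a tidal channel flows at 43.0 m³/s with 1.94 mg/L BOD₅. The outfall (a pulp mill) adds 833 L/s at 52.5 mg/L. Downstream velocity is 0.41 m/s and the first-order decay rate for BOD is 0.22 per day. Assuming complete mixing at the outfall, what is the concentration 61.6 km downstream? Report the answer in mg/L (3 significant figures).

1.98 mg/L

833 L/s = 0.833 m³/s.
After complete mixing, C₀ = (0.833·52.5 + 43·1.94) / 43.83 = 2.901 mg/L.
Travel time t = 6.16e+04 m / 0.41 m/s = 1.502e+05 s = 1.739 d.
C = 2.901·exp(−0.22·1.739) = 2.901·0.6821 = 1.979 mg/L.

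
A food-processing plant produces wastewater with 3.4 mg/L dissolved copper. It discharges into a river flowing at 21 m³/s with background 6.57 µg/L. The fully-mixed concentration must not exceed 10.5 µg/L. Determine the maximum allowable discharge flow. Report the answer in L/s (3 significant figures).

6.57 µg/L = 0.00657 mg/L.
10.5 µg/L = 0.0105 mg/L.
Mass balance at complete mixing: C_std·(Q_w + Q_r) = Q_w·C_e + Q_r·C_b.
Rearranging, Q_w = Q_r·(C_std − C_b)/(C_e − C_std) = 21·(0.0105 − 0.00657) / (3.4 − 0.0105) = 0.02435 m³/s.
= 24.35 L/s.

24.3 L/s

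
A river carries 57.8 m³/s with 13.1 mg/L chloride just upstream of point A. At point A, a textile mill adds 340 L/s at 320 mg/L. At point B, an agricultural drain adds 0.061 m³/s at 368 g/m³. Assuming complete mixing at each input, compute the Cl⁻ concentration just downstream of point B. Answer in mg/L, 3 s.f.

340 L/s = 0.34 m³/s.
After input A: C = (57.8·13.1 + 0.34·320) / 58.14 = 14.89 mg/L.
After input B: C = (58.14·14.89 + 0.061·368) / 58.2 = 15.26 mg/L.

15.3 mg/L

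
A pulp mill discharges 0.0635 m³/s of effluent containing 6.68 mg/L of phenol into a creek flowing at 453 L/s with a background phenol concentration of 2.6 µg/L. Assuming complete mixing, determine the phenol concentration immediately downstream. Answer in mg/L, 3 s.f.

453 L/s = 0.453 m³/s.
2.6 µg/L = 0.0026 mg/L.
Conservation of mass across the mixing zone: C = (0.0635·6.68 + 0.453·0.0026) / (0.0635 + 0.453) = 0.4254/0.5165 = 0.8235 mg/L.

0.824 mg/L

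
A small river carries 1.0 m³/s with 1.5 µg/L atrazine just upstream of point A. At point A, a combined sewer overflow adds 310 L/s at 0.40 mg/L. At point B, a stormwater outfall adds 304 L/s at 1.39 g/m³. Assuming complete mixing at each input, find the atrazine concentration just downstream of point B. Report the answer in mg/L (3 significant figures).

0.340 mg/L

1.5 µg/L = 0.0015 mg/L.
310 L/s = 0.31 m³/s.
After input A: C = (1·0.0015 + 0.31·0.4) / 1.31 = 0.0958 mg/L.
304 L/s = 0.304 m³/s.
After input B: C = (1.31·0.0958 + 0.304·1.39) / 1.614 = 0.3396 mg/L.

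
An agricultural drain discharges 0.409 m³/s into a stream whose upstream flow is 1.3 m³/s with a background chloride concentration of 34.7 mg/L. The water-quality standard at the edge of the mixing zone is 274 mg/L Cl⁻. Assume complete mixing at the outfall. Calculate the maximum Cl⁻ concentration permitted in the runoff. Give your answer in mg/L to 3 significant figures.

Mass balance: 274·1.709 = 0.409·Cₑ + 1.3·34.7.
Cₑ = (468.3 − 45.11) / 0.409 = 1035 mg/L.

1030 mg/L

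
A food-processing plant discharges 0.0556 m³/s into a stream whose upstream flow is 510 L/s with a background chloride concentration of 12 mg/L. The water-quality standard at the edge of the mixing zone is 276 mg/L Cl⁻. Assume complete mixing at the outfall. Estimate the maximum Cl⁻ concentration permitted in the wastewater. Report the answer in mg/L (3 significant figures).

2700 mg/L

510 L/s = 0.51 m³/s.
Mass balance: 276·0.5656 = 0.0556·Cₑ + 0.51·12.
Cₑ = (156.1 − 6.12) / 0.0556 = 2698 mg/L.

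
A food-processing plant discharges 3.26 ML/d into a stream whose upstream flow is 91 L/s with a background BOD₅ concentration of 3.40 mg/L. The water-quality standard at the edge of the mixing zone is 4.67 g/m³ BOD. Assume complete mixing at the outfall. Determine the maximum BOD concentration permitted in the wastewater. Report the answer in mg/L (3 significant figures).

7.73 mg/L

3.26 ML/d = 0.03773 m³/s.
91 L/s = 0.091 m³/s.
Mass balance: 4.67·0.1287 = 0.03773·Cₑ + 0.091·3.4.
Cₑ = (0.6012 − 0.3094) / 0.03773 = 7.733 mg/L.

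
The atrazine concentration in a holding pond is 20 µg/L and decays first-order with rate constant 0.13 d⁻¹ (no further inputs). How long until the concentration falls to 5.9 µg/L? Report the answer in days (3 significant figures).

t = ln(C₀/C)/k = ln(20/5.9)/0.13 = 1.221/0.13 = 9.391 d.

9.39 d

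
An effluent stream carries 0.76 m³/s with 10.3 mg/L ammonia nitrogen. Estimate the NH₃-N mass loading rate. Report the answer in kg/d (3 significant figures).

Mass flux = Q·C = 0.76 m³/s × 10.3 g/m³ = 7.828 g/s.
= 7.828 g/s × 86.4 = 676.3 kg/d.

676 kg/d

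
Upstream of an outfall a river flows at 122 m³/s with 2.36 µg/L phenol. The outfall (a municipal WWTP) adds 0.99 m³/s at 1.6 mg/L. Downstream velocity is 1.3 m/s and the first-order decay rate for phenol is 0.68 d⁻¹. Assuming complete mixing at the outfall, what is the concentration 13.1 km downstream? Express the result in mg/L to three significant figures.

0.0141 mg/L

2.36 µg/L = 0.00236 mg/L.
After complete mixing, C₀ = (0.99·1.6 + 122·0.00236) / 123 = 0.01522 mg/L.
Travel time t = 1.31e+04 m / 1.3 m/s = 1.008e+04 s = 0.1166 d.
C = 0.01522·exp(−0.68·0.1166) = 0.01522·0.9238 = 0.01406 mg/L.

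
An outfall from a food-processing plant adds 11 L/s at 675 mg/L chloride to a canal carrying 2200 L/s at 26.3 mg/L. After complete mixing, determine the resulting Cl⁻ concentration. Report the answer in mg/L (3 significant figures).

11 L/s = 0.011 m³/s.
2200 L/s = 2.2 m³/s.
Flow-weighted mixing gives C = (0.011·675 + 2.2·26.3) / (0.011 + 2.2) = 65.29/2.211 = 29.53 mg/L.

29.5 mg/L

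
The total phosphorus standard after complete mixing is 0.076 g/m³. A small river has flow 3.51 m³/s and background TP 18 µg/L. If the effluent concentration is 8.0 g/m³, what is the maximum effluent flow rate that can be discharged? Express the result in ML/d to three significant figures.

18 µg/L = 0.018 mg/L.
Mass balance at complete mixing: C_std·(Q_w + Q_r) = Q_w·C_e + Q_r·C_b.
Rearranging, Q_w = Q_r·(C_std − C_b)/(C_e − C_std) = 3.51·(0.076 − 0.018) / (8 − 0.076) = 0.02569 m³/s.
= 2.22 ML/d.

2.22 ML/d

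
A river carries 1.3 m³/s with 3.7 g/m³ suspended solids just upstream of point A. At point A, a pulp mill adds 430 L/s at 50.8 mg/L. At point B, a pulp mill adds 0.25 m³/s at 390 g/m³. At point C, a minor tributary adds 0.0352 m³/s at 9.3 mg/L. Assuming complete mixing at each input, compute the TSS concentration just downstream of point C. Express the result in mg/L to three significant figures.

61.8 mg/L

430 L/s = 0.43 m³/s.
After input A: C = (1.3·3.7 + 0.43·50.8) / 1.73 = 15.41 mg/L.
After input B: C = (1.73·15.41 + 0.25·390) / 1.98 = 62.7 mg/L.
After input C: C = (1.98·62.7 + 0.0352·9.3) / 2.015 = 61.77 mg/L.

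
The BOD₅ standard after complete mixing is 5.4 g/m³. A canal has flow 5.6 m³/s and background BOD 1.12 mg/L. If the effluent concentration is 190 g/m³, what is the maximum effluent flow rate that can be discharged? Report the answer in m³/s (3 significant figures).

Mass balance at complete mixing: C_std·(Q_w + Q_r) = Q_w·C_e + Q_r·C_b.
Rearranging, Q_w = Q_r·(C_std − C_b)/(C_e − C_std) = 5.6·(5.4 − 1.12) / (190 − 5.4) = 0.1298 m³/s.

0.130 m³/s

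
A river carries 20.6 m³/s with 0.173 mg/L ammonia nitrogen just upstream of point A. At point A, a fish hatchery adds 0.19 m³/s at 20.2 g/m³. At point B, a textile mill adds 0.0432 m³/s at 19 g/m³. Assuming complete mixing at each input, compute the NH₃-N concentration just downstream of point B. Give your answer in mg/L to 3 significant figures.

0.395 mg/L

After input A: C = (20.6·0.173 + 0.19·20.2) / 20.79 = 0.356 mg/L.
After input B: C = (20.79·0.356 + 0.0432·19) / 20.83 = 0.3947 mg/L.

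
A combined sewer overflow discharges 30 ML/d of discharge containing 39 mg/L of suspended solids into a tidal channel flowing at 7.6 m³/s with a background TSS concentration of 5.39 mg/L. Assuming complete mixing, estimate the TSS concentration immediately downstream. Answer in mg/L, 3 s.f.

30 ML/d = 0.3472 m³/s.
Conservation of mass across the mixing zone: C = (0.3472·39 + 7.6·5.39) / (0.3472 + 7.6) = 54.51/7.947 = 6.858 mg/L.

6.86 mg/L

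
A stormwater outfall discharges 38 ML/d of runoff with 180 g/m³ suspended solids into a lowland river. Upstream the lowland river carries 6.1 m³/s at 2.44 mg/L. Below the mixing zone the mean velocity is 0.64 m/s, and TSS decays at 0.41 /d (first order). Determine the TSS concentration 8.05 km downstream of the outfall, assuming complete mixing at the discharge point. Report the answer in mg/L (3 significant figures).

13.5 mg/L

38 ML/d = 0.4398 m³/s.
After complete mixing, C₀ = (0.4398·180 + 6.1·2.44) / 6.54 = 14.38 mg/L.
Travel time t = 8050 m / 0.64 m/s = 1.258e+04 s = 0.1456 d.
C = 14.38·exp(−0.41·0.1456) = 14.38·0.9421 = 13.55 mg/L.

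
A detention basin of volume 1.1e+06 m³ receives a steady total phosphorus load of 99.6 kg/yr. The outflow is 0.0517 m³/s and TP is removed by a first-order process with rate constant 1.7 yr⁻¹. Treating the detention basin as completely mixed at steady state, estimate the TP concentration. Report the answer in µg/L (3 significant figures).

28.4 µg/L

Outflow Q = 0.0517 m³/s × 3.156e+07 s/yr = 1.632e+06 m³/yr.
Steady-state CSTR mass balance: W = Q·C + k·V·C, so C = W/(Q + kV).
Q + kV = 1.632e+06 + 1.7·1.1e+06 = 3.502e+06 m³/yr.
C = 99.6/3.502e+06 = 2.844e-05 kg/m³ = 0.02844 mg/L = 28.44 µg/L.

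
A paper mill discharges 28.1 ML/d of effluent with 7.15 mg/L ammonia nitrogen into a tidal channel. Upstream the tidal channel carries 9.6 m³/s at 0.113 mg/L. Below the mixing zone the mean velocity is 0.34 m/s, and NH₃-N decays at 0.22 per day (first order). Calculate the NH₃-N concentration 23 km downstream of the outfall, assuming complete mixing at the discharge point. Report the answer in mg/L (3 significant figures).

0.289 mg/L

28.1 ML/d = 0.3252 m³/s.
After complete mixing, C₀ = (0.3252·7.15 + 9.6·0.113) / 9.925 = 0.3436 mg/L.
Travel time t = 2.3e+04 m / 0.34 m/s = 6.765e+04 s = 0.783 d.
C = 0.3436·exp(−0.22·0.783) = 0.3436·0.8418 = 0.2892 mg/L.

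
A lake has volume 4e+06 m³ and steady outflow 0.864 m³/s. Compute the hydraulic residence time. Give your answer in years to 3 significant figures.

Q = 0.864 m³/s × 3.156e+07 s/yr = 2.727e+07 m³/yr.
Hydraulic residence time τ = V/Q = 4e+06/2.727e+07 = 0.1467 yr.

0.147 yr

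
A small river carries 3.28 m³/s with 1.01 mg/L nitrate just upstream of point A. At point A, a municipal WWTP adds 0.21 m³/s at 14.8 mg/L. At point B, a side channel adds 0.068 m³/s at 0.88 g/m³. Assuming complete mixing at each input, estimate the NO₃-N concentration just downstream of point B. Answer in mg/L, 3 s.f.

1.82 mg/L

After input A: C = (3.28·1.01 + 0.21·14.8) / 3.49 = 1.84 mg/L.
After input B: C = (3.49·1.84 + 0.068·0.88) / 3.558 = 1.821 mg/L.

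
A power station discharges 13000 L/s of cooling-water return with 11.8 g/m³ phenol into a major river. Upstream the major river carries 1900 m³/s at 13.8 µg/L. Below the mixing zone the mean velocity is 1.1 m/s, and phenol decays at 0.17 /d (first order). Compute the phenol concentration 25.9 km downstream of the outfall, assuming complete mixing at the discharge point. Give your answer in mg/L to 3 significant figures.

13000 L/s = 13 m³/s.
13.8 µg/L = 0.0138 mg/L.
After complete mixing, C₀ = (13·11.8 + 1900·0.0138) / 1913 = 0.09389 mg/L.
Travel time t = 2.59e+04 m / 1.1 m/s = 2.355e+04 s = 0.2725 d.
C = 0.09389·exp(−0.17·0.2725) = 0.09389·0.9547 = 0.08964 mg/L.

0.0896 mg/L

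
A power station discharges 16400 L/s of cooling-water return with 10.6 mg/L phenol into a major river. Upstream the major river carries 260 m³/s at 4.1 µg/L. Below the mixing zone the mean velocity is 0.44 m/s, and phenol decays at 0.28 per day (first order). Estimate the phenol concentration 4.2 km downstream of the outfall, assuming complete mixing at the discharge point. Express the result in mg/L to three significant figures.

16400 L/s = 16.4 m³/s.
4.1 µg/L = 0.0041 mg/L.
After complete mixing, C₀ = (16.4·10.6 + 260·0.0041) / 276.4 = 0.6328 mg/L.
Travel time t = 4200 m / 0.44 m/s = 9545 s = 0.1105 d.
C = 0.6328·exp(−0.28·0.1105) = 0.6328·0.9695 = 0.6135 mg/L.

0.614 mg/L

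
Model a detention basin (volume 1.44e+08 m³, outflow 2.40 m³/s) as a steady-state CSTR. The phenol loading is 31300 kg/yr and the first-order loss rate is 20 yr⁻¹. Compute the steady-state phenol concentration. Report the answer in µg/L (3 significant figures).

10.6 µg/L

Outflow Q = 2.40 m³/s × 3.156e+07 s/yr = 7.574e+07 m³/yr.
Steady-state CSTR mass balance: W = Q·C + k·V·C, so C = W/(Q + kV).
Q + kV = 7.574e+07 + 20·1.44e+08 = 2.956e+09 m³/yr.
C = 31300/2.956e+09 = 1.059e-05 kg/m³ = 0.01059 mg/L = 10.59 µg/L.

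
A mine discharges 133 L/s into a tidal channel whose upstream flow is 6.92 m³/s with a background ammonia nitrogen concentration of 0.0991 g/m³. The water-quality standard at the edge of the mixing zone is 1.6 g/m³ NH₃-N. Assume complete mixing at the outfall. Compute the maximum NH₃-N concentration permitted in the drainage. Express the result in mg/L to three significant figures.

133 L/s = 0.133 m³/s.
Mass balance: 1.6·7.053 = 0.133·Cₑ + 6.92·0.0991.
Cₑ = (11.28 − 0.6858) / 0.133 = 79.69 mg/L.

79.7 mg/L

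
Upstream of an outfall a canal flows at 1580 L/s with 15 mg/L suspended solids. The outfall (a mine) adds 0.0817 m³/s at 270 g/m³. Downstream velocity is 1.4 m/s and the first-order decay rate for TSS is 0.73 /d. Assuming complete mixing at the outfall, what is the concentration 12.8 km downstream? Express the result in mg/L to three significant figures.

1580 L/s = 1.58 m³/s.
After complete mixing, C₀ = (0.0817·270 + 1.58·15) / 1.662 = 27.54 mg/L.
Travel time t = 1.28e+04 m / 1.4 m/s = 9143 s = 0.1058 d.
C = 27.54·exp(−0.73·0.1058) = 27.54·0.9257 = 25.49 mg/L.

25.5 mg/L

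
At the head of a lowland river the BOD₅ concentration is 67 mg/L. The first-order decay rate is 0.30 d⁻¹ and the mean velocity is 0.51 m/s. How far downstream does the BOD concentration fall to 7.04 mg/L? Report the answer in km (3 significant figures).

From C = C₀·e^(−kt), t = ln(C₀/C)/k = ln(67/7.04)/0.30 = 2.253/0.30 = 7.51 d.
Distance = v·t = 0.51 m/s × 6.489e+05 s = 3.309e+05 m = 330.9 km.

331 km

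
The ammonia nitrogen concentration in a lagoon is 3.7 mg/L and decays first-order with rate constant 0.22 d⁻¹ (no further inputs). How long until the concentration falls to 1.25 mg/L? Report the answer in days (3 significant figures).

t = ln(C₀/C)/k = ln(3.7/1.25)/0.22 = 1.085/0.22 = 4.933 d.

4.93 d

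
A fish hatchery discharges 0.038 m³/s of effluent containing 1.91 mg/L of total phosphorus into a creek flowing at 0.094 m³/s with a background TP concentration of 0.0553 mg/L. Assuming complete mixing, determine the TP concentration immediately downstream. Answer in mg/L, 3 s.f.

0.589 mg/L

Flow-weighted mixing gives C = (0.038·1.91 + 0.094·0.0553) / (0.038 + 0.094) = 0.07778/0.132 = 0.5892 mg/L.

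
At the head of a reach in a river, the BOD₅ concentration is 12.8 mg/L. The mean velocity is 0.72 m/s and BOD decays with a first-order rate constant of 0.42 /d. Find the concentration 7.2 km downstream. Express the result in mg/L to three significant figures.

Travel time t = 7.2 km / 0.72 m/s = 7200/0.72 = 1e+04 s = 0.1157 d.
First-order decay: C = 12.8·exp(−0.42·0.1157) = 12.8·0.9526 = 12.19 mg/L.

12.2 mg/L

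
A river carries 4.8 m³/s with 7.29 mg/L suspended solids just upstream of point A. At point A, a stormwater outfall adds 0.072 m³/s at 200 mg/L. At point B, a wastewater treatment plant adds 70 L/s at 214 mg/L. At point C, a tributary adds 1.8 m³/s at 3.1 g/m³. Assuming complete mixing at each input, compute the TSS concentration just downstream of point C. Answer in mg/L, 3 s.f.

After input A: C = (4.8·7.29 + 0.072·200) / 4.872 = 10.14 mg/L.
70 L/s = 0.07 m³/s.
After input B: C = (4.872·10.14 + 0.07·214) / 4.942 = 13.03 mg/L.
After input C: C = (4.942·13.03 + 1.8·3.1) / 6.742 = 10.38 mg/L.

10.4 mg/L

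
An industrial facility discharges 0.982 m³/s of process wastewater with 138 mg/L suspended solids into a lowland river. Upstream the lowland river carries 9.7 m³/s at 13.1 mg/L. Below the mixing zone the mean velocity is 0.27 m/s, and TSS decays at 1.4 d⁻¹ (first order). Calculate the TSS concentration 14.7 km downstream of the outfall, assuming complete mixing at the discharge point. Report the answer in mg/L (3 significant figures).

10.2 mg/L

After complete mixing, C₀ = (0.982·138 + 9.7·13.1) / 10.68 = 24.58 mg/L.
Travel time t = 1.47e+04 m / 0.27 m/s = 5.444e+04 s = 0.6301 d.
C = 24.58·exp(−1.4·0.6301) = 24.58·0.4139 = 10.17 mg/L.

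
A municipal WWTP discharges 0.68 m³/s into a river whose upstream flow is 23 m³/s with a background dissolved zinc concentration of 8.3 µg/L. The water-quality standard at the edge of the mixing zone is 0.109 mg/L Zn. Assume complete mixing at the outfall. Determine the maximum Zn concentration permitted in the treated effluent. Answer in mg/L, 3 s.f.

8.3 µg/L = 0.0083 mg/L.
Mass balance: 0.109·23.68 = 0.68·Cₑ + 23·0.0083.
Cₑ = (2.581 − 0.1909) / 0.68 = 3.515 mg/L.

3.52 mg/L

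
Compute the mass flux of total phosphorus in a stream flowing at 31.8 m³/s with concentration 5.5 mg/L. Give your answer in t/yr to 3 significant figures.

Mass flux = Q·C = 31.8 m³/s × 5.5 g/m³ = 174.9 g/s.
= 174.9 g/s × 31.56 = 5519 t/yr.

5520 t/yr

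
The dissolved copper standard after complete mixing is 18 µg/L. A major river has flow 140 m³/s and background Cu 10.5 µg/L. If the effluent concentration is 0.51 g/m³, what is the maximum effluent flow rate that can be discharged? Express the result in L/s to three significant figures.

10.5 µg/L = 0.0105 mg/L.
18 µg/L = 0.018 mg/L.
Mass balance at complete mixing: C_std·(Q_w + Q_r) = Q_w·C_e + Q_r·C_b.
Rearranging, Q_w = Q_r·(C_std − C_b)/(C_e − C_std) = 140·(0.018 − 0.0105) / (0.51 − 0.018) = 2.134 m³/s.
= 2134 L/s.

2130 L/s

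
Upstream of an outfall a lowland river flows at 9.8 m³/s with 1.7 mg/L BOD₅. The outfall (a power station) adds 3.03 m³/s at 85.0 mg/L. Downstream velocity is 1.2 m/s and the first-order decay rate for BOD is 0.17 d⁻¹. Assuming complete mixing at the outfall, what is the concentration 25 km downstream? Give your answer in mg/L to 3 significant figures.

20.5 mg/L

After complete mixing, C₀ = (3.03·85 + 9.8·1.7) / 12.83 = 21.37 mg/L.
Travel time t = 2.5e+04 m / 1.2 m/s = 2.083e+04 s = 0.2411 d.
C = 21.37·exp(−0.17·0.2411) = 21.37·0.9598 = 20.51 mg/L.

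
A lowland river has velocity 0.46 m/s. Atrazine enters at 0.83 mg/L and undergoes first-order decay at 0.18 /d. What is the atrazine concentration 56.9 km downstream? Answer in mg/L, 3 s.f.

0.641 mg/L

Travel time t = 56.9 km / 0.46 m/s = 5.69e+04/0.46 = 1.237e+05 s = 1.432 d.
First-order decay: C = 0.83·exp(−0.18·1.432) = 0.83·0.7728 = 0.6414 mg/L.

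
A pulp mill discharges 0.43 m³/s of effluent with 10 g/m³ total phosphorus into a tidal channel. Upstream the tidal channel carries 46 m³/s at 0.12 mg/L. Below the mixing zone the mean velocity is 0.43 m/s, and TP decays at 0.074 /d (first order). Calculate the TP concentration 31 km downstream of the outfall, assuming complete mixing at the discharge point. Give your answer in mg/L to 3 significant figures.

0.199 mg/L

After complete mixing, C₀ = (0.43·10 + 46·0.12) / 46.43 = 0.2115 mg/L.
Travel time t = 3.1e+04 m / 0.43 m/s = 7.209e+04 s = 0.8344 d.
C = 0.2115·exp(−0.074·0.8344) = 0.2115·0.9401 = 0.1988 mg/L.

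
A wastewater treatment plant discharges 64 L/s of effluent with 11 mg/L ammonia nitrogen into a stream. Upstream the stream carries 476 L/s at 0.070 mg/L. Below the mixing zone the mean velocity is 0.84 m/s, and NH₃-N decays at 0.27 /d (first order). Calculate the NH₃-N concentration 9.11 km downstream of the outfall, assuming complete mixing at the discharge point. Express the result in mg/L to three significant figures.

64 L/s = 0.064 m³/s.
476 L/s = 0.476 m³/s.
After complete mixing, C₀ = (0.064·11 + 0.476·0.07) / 0.54 = 1.365 mg/L.
Travel time t = 9110 m / 0.84 m/s = 1.085e+04 s = 0.1255 d.
C = 1.365·exp(−0.27·0.1255) = 1.365·0.9667 = 1.32 mg/L.

1.32 mg/L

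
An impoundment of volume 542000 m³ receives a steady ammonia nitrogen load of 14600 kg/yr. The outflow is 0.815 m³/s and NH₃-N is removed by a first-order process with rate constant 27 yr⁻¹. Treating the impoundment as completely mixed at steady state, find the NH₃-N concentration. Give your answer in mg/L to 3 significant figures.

0.362 mg/L

Outflow Q = 0.815 m³/s × 3.156e+07 s/yr = 2.572e+07 m³/yr.
Steady-state CSTR mass balance: W = Q·C + k·V·C, so C = W/(Q + kV).
Q + kV = 2.572e+07 + 27·542000 = 4.035e+07 m³/yr.
C = 14600/4.035e+07 = 0.0003618 kg/m³ = 0.3618 mg/L.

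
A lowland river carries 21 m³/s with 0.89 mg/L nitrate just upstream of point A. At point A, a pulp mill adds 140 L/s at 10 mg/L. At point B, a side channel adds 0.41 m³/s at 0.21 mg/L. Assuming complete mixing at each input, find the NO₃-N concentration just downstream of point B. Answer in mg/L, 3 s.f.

0.936 mg/L

140 L/s = 0.14 m³/s.
After input A: C = (21·0.89 + 0.14·10) / 21.14 = 0.9503 mg/L.
After input B: C = (21.14·0.9503 + 0.41·0.21) / 21.55 = 0.9362 mg/L.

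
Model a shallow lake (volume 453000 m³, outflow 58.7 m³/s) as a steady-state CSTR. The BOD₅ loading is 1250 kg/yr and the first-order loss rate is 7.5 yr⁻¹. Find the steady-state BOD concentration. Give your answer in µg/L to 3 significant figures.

Outflow Q = 58.7 m³/s × 3.156e+07 s/yr = 1.852e+09 m³/yr.
Steady-state CSTR mass balance: W = Q·C + k·V·C, so C = W/(Q + kV).
Q + kV = 1.852e+09 + 7.5·453000 = 1.856e+09 m³/yr.
C = 1250/1.856e+09 = 6.736e-07 kg/m³ = 0.0006736 mg/L = 0.6736 µg/L.

0.674 µg/L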